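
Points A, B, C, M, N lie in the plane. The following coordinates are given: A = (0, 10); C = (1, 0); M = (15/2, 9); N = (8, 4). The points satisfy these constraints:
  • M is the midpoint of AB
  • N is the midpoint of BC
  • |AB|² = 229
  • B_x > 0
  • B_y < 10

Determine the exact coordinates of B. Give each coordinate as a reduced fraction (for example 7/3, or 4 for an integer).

B = (15, 8)

1. B_x = 15  [B = 2·M−A = 2·(15/2, 9)−(0, 10)]
2. B_y = 8  [B = 2·M−A = 2·(15/2, 9)−(0, 10)]
   so B = (15, 8)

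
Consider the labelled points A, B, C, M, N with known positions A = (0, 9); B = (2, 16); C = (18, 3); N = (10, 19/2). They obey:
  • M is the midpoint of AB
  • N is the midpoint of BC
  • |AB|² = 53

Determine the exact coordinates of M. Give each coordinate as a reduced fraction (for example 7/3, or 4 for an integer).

M = (1, 25/2)

1. M_x = 1  [2·M = A+B = (0, 9)+(2, 16)]
2. M_y = 25/2  [2·M = A+B = (0, 9)+(2, 16)]
   so M = (1, 25/2)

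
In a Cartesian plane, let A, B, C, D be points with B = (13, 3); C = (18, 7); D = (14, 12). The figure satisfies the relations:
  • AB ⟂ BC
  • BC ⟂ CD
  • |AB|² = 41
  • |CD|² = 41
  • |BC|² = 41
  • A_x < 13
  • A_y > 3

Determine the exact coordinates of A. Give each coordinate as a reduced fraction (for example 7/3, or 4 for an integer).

1. A_x = 9  [[AB ⟂ BC ⇒ -5x-4y+77=0] ∩ [|A−(13, 3)|²=41]]
2. A_y = 8  [[AB ⟂ BC ⇒ -5x-4y+77=0] ∩ [|A−(13, 3)|²=41]]
   so A = (9, 8)

A = (9, 8)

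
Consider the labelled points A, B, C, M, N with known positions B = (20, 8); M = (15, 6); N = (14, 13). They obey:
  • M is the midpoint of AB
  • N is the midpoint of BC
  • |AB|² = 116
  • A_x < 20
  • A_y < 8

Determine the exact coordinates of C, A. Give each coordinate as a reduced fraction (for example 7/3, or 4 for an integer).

C = (8, 18)
A = (10, 4)

1. A_x = 10  [A = 2·M−B = 2·(15, 6)−(20, 8)]
2. A_y = 4  [A = 2·M−B = 2·(15, 6)−(20, 8)]
   so A = (10, 4)
3. C_x = 8  [C = 2·N−B = 2·(14, 13)−(20, 8)]
4. C_y = 18  [C = 2·N−B = 2·(14, 13)−(20, 8)]
   so C = (8, 18)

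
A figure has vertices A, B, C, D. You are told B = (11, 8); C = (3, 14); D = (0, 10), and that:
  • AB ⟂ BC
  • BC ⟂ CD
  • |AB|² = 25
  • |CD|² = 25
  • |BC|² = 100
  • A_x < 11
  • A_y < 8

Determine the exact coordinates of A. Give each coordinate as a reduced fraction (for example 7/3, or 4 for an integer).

1. A_x = 8  [[AB ⟂ BC ⇒ 8x-6y-40=0] ∩ [|A−(11, 8)|²=25]]
2. A_y = 4  [[AB ⟂ BC ⇒ 8x-6y-40=0] ∩ [|A−(11, 8)|²=25]]
   so A = (8, 4)

A = (8, 4)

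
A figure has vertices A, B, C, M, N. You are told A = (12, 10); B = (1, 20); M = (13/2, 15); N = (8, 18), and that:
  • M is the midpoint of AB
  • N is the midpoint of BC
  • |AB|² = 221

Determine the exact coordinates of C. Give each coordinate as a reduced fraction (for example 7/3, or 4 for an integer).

1. C_x = 15  [C = 2·N−B = 2·(8, 18)−(1, 20)]
2. C_y = 16  [C = 2·N−B = 2·(8, 18)−(1, 20)]
   so C = (15, 16)

C = (15, 16)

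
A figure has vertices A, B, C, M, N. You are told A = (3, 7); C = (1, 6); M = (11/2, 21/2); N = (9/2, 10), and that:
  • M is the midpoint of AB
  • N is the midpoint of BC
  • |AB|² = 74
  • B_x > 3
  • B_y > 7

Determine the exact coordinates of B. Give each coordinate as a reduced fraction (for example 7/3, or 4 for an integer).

B = (8, 14)

1. B_x = 8  [B = 2·M−A = 2·(11/2, 21/2)−(3, 7)]
2. B_y = 14  [B = 2·M−A = 2·(11/2, 21/2)−(3, 7)]
   so B = (8, 14)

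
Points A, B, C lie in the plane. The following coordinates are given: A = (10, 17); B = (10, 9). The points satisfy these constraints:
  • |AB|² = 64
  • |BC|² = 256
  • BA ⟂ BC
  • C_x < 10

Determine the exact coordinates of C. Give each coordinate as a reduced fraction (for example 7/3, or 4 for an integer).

C = (-6, 9)

1. C_x = -6  [[BA ⟂ BC ⇒ 8y-72=0] ∩ [|C−(10, 9)|²=256]]
2. C_y = 9  [[BA ⟂ BC ⇒ 8y-72=0] ∩ [|C−(10, 9)|²=256]]
   so C = (-6, 9)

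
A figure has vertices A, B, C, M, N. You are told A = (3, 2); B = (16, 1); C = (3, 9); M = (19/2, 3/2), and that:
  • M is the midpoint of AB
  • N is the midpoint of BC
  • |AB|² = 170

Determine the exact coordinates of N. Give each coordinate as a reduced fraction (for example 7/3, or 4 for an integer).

N = (19/2, 5)

1. N_x = 19/2  [2·N = B+C = (16, 1)+(3, 9)]
2. N_y = 5  [2·N = B+C = (16, 1)+(3, 9)]
   so N = (19/2, 5)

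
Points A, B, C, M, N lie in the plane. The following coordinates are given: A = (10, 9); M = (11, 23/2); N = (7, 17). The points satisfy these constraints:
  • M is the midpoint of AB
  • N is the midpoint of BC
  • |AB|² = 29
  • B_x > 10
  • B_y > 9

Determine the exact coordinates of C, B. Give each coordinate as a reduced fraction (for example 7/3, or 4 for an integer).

C = (2, 20)
B = (12, 14)

1. B_x = 12  [B = 2·M−A = 2·(11, 23/2)−(10, 9)]
2. B_y = 14  [B = 2·M−A = 2·(11, 23/2)−(10, 9)]
   so B = (12, 14)
3. C_x = 2  [C = 2·N−B = 2·(7, 17)−(12, 14)]
4. C_y = 20  [C = 2·N−B = 2·(7, 17)−(12, 14)]
   so C = (2, 20)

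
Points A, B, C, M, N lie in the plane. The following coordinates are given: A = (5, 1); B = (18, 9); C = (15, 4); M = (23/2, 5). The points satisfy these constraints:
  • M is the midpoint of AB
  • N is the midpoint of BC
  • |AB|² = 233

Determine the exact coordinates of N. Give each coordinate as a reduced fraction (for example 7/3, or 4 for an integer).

1. N_x = 33/2  [2·N = B+C = (18, 9)+(15, 4)]
2. N_y = 13/2  [2·N = B+C = (18, 9)+(15, 4)]
   so N = (33/2, 13/2)

N = (33/2, 13/2)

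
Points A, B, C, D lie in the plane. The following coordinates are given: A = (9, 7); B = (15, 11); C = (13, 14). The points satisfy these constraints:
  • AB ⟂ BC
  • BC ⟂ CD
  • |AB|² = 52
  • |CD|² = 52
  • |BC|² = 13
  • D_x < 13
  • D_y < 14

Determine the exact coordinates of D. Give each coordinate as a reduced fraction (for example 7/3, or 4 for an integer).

1. D_x = 7  [[BC ⟂ CD ⇒ -2x+3y-16=0] ∩ [|D−(13, 14)|²=52]]
2. D_y = 10  [[BC ⟂ CD ⇒ -2x+3y-16=0] ∩ [|D−(13, 14)|²=52]]
   so D = (7, 10)

D = (7, 10)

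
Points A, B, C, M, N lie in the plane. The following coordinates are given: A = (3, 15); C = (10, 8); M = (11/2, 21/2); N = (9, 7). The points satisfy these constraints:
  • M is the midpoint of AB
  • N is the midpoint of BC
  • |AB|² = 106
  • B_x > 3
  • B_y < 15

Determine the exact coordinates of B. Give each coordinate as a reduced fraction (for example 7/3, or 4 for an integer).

1. B_x = 8  [B = 2·M−A = 2·(11/2, 21/2)−(3, 15)]
2. B_y = 6  [B = 2·M−A = 2·(11/2, 21/2)−(3, 15)]
   so B = (8, 6)

B = (8, 6)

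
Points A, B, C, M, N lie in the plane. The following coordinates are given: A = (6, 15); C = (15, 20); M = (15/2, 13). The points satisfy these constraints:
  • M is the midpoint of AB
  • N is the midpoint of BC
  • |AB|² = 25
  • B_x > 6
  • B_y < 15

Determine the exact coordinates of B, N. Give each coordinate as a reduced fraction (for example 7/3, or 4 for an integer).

1. B_x = 9  [B = 2·M−A = 2·(15/2, 13)−(6, 15)]
2. B_y = 11  [B = 2·M−A = 2·(15/2, 13)−(6, 15)]
   so B = (9, 11)
3. N_x = 12  [2·N = B+C = (9, 11)+(15, 20)]
4. N_y = 31/2  [2·N = B+C = (9, 11)+(15, 20)]
   so N = (12, 31/2)

B = (9, 11)
N = (12, 31/2)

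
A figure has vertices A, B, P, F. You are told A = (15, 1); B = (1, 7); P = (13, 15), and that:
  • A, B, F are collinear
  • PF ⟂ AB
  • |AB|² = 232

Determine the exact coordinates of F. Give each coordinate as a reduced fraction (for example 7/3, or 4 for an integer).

1. F_x = 239/29  [[A, B, F are collinear ⇒ -6x-14y+104=0] ∩ [PF ⟂ AB ⇒ -14x+6y+92=0]]
2. F_y = 113/29  [[A, B, F are collinear ⇒ -6x-14y+104=0] ∩ [PF ⟂ AB ⇒ -14x+6y+92=0]]
   so F = (239/29, 113/29)

F = (239/29, 113/29)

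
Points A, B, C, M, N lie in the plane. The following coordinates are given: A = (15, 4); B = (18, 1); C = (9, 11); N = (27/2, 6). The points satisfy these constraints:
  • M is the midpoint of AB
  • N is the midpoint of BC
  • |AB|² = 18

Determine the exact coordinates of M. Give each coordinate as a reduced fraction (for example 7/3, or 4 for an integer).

1. M_x = 33/2  [2·M = A+B = (15, 4)+(18, 1)]
2. M_y = 5/2  [2·M = A+B = (15, 4)+(18, 1)]
   so M = (33/2, 5/2)

M = (33/2, 5/2)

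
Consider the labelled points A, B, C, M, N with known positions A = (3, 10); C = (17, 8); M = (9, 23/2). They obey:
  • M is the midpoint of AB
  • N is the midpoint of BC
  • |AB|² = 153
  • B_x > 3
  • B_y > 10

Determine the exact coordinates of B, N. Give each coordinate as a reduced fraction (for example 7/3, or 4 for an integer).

B = (15, 13)
N = (16, 21/2)

1. B_x = 15  [B = 2·M−A = 2·(9, 23/2)−(3, 10)]
2. B_y = 13  [B = 2·M−A = 2·(9, 23/2)−(3, 10)]
   so B = (15, 13)
3. N_x = 16  [2·N = B+C = (15, 13)+(17, 8)]
4. N_y = 21/2  [2·N = B+C = (15, 13)+(17, 8)]
   so N = (16, 21/2)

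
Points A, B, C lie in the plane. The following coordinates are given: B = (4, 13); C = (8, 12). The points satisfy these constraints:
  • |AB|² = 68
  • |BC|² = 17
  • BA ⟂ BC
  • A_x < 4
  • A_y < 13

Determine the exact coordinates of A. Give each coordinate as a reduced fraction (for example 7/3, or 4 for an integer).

1. A_x = 2  [[BA ⟂ BC ⇒ 4x-1y-3=0] ∩ [|A−(4, 13)|²=68]]
2. A_y = 5  [[BA ⟂ BC ⇒ 4x-1y-3=0] ∩ [|A−(4, 13)|²=68]]
   so A = (2, 5)

A = (2, 5)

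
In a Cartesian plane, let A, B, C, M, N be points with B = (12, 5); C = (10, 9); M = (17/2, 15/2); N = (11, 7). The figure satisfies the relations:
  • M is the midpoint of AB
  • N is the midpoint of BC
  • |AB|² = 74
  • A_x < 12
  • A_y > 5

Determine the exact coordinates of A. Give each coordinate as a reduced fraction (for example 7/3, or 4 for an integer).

A = (5, 10)

1. A_x = 5  [A = 2·M−B = 2·(17/2, 15/2)−(12, 5)]
2. A_y = 10  [A = 2·M−B = 2·(17/2, 15/2)−(12, 5)]
   so A = (5, 10)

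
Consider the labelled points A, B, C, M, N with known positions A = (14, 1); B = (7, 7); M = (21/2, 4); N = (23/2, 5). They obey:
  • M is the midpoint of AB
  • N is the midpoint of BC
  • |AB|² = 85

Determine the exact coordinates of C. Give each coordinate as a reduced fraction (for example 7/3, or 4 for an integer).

1. C_x = 16  [C = 2·N−B = 2·(23/2, 5)−(7, 7)]
2. C_y = 3  [C = 2·N−B = 2·(23/2, 5)−(7, 7)]
   so C = (16, 3)

C = (16, 3)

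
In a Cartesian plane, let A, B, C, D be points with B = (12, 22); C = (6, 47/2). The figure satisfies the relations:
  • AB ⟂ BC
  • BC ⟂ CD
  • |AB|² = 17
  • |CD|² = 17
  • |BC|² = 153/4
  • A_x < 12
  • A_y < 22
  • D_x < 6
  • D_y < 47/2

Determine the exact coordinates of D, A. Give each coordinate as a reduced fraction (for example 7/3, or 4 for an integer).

D = (5, 39/2)
A = (11, 18)

1. D_x = 5  [[BC ⟂ CD ⇒ -6x+3/2y+3/4=0] ∩ [|D−(6, 47/2)|²=17]]
2. D_y = 39/2  [[BC ⟂ CD ⇒ -6x+3/2y+3/4=0] ∩ [|D−(6, 47/2)|²=17]]
   so D = (5, 39/2)
3. A_x = 11  [[AB ⟂ BC ⇒ 6x-3/2y-39=0] ∩ [|A−(12, 22)|²=17]]
4. A_y = 18  [[AB ⟂ BC ⇒ 6x-3/2y-39=0] ∩ [|A−(12, 22)|²=17]]
   so A = (11, 18)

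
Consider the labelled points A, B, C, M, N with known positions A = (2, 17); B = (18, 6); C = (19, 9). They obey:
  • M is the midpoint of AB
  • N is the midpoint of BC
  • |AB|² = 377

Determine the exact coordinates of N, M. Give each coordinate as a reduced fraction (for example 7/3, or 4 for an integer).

1. M_x = 10  [2·M = A+B = (2, 17)+(18, 6)]
2. M_y = 23/2  [2·M = A+B = (2, 17)+(18, 6)]
   so M = (10, 23/2)
3. N_x = 37/2  [2·N = B+C = (18, 6)+(19, 9)]
4. N_y = 15/2  [2·N = B+C = (18, 6)+(19, 9)]
   so N = (37/2, 15/2)

N = (37/2, 15/2)
M = (10, 23/2)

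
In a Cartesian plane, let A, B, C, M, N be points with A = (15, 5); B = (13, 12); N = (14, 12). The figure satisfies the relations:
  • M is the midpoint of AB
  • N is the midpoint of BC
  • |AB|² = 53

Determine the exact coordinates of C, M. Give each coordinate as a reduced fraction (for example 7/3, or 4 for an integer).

C = (15, 12)
M = (14, 17/2)

1. M_x = 14  [2·M = A+B = (15, 5)+(13, 12)]
2. M_y = 17/2  [2·M = A+B = (15, 5)+(13, 12)]
   so M = (14, 17/2)
3. C_x = 15  [C = 2·N−B = 2·(14, 12)−(13, 12)]
4. C_y = 12  [C = 2·N−B = 2·(14, 12)−(13, 12)]
   so C = (15, 12)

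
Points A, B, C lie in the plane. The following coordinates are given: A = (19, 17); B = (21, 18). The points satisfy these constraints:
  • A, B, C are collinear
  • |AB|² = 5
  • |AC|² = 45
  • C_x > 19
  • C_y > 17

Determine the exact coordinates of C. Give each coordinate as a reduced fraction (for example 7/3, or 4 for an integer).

C = (25, 20)

1. C_x = 25  [[A, B, C are collinear ⇒ -1x+2y-15=0] ∩ [|C−(19, 17)|²=45]]
2. C_y = 20  [[A, B, C are collinear ⇒ -1x+2y-15=0] ∩ [|C−(19, 17)|²=45]]
   so C = (25, 20)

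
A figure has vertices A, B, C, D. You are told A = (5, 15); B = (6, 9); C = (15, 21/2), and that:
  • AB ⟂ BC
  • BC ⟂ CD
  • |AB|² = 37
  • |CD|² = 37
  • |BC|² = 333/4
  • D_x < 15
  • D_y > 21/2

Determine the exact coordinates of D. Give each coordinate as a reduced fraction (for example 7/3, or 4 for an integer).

D = (14, 33/2)

1. D_x = 14  [[BC ⟂ CD ⇒ 9x+3/2y-603/4=0] ∩ [|D−(15, 21/2)|²=37]]
2. D_y = 33/2  [[BC ⟂ CD ⇒ 9x+3/2y-603/4=0] ∩ [|D−(15, 21/2)|²=37]]
   so D = (14, 33/2)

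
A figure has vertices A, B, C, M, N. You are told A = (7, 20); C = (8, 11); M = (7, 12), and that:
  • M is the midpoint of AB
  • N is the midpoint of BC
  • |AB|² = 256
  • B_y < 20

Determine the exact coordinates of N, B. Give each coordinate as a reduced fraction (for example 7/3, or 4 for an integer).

1. B_x = 7  [B = 2·M−A = 2·(7, 12)−(7, 20)]
2. B_y = 4  [B = 2·M−A = 2·(7, 12)−(7, 20)]
   so B = (7, 4)
3. N_x = 15/2  [2·N = B+C = (7, 4)+(8, 11)]
4. N_y = 15/2  [2·N = B+C = (7, 4)+(8, 11)]
   so N = (15/2, 15/2)

N = (15/2, 15/2)
B = (7, 4)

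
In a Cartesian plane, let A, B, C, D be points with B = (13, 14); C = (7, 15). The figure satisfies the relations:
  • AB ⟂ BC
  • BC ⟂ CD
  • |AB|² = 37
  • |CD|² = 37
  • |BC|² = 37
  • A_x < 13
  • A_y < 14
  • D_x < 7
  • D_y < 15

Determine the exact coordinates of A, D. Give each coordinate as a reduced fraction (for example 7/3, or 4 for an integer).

A = (12, 8)
D = (6, 9)

1. A_x = 12  [[AB ⟂ BC ⇒ 6x-1y-64=0] ∩ [|A−(13, 14)|²=37]]
2. A_y = 8  [[AB ⟂ BC ⇒ 6x-1y-64=0] ∩ [|A−(13, 14)|²=37]]
   so A = (12, 8)
3. D_x = 6  [[BC ⟂ CD ⇒ -6x+1y+27=0] ∩ [|D−(7, 15)|²=37]]
4. D_y = 9  [[BC ⟂ CD ⇒ -6x+1y+27=0] ∩ [|D−(7, 15)|²=37]]
   so D = (6, 9)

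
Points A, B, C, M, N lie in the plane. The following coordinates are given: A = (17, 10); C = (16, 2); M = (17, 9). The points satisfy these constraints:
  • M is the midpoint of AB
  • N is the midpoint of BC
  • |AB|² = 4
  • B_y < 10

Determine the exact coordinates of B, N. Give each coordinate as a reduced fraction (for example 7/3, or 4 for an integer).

B = (17, 8)
N = (33/2, 5)

1. B_x = 17  [B = 2·M−A = 2·(17, 9)−(17, 10)]
2. B_y = 8  [B = 2·M−A = 2·(17, 9)−(17, 10)]
   so B = (17, 8)
3. N_x = 33/2  [2·N = B+C = (17, 8)+(16, 2)]
4. N_y = 5  [2·N = B+C = (17, 8)+(16, 2)]
   so N = (33/2, 5)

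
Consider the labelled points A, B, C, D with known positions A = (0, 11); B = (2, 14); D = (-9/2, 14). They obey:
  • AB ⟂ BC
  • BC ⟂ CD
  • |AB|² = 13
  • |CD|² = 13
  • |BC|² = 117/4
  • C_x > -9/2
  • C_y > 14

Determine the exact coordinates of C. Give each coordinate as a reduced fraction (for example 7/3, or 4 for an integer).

C = (-5/2, 17)

1. C_x = -5/2  [[AB ⟂ BC ⇒ 2x+3y-46=0] ∩ [|C−(-9/2, 14)|²=13]]
2. C_y = 17  [[AB ⟂ BC ⇒ 2x+3y-46=0] ∩ [|C−(-9/2, 14)|²=13]]
   so C = (-5/2, 17)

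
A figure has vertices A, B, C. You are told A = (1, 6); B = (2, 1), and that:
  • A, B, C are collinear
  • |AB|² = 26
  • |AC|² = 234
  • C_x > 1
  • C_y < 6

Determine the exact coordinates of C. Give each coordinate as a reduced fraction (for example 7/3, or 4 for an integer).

C = (4, -9)

1. C_x = 4  [[A, B, C are collinear ⇒ 5x+1y-11=0] ∩ [|C−(1, 6)|²=234]]
2. C_y = -9  [[A, B, C are collinear ⇒ 5x+1y-11=0] ∩ [|C−(1, 6)|²=234]]
   so C = (4, -9)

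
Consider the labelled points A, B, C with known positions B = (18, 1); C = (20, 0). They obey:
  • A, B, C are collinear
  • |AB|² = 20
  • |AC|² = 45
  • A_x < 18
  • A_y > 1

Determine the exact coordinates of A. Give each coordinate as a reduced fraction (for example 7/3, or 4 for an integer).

1. A_x = 14  [[A, B, C are collinear ⇒ 1x+2y-20=0] ∩ [|A−(18, 1)|²=20]]
2. A_y = 3  [[A, B, C are collinear ⇒ 1x+2y-20=0] ∩ [|A−(18, 1)|²=20]]
   so A = (14, 3)

A = (14, 3)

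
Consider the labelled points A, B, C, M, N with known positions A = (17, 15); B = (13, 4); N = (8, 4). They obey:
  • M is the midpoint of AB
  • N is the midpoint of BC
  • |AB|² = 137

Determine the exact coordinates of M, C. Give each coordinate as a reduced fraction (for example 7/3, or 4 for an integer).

M = (15, 19/2)
C = (3, 4)

1. M_x = 15  [2·M = A+B = (17, 15)+(13, 4)]
2. M_y = 19/2  [2·M = A+B = (17, 15)+(13, 4)]
   so M = (15, 19/2)
3. C_x = 3  [C = 2·N−B = 2·(8, 4)−(13, 4)]
4. C_y = 4  [C = 2·N−B = 2·(8, 4)−(13, 4)]
   so C = (3, 4)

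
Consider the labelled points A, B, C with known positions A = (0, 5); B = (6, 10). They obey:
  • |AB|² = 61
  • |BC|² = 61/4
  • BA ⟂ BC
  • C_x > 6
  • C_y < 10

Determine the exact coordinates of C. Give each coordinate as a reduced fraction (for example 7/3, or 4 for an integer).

C = (17/2, 7)

1. C_x = 17/2  [[BA ⟂ BC ⇒ -6x-5y+86=0] ∩ [|C−(6, 10)|²=61/4]]
2. C_y = 7  [[BA ⟂ BC ⇒ -6x-5y+86=0] ∩ [|C−(6, 10)|²=61/4]]
   so C = (17/2, 7)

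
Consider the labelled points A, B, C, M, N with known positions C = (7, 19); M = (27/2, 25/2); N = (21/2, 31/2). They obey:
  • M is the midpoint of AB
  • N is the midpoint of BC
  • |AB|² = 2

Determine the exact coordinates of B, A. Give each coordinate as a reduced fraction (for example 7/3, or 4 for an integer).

B = (14, 12)
A = (13, 13)

1. B_x = 14  [B = 2·N−C = 2·(21/2, 31/2)−(7, 19)]
2. B_y = 12  [B = 2·N−C = 2·(21/2, 31/2)−(7, 19)]
   so B = (14, 12)
3. A_x = 13  [A = 2·M−B = 2·(27/2, 25/2)−(14, 12)]
4. A_y = 13  [A = 2·M−B = 2·(27/2, 25/2)−(14, 12)]
   so A = (13, 13)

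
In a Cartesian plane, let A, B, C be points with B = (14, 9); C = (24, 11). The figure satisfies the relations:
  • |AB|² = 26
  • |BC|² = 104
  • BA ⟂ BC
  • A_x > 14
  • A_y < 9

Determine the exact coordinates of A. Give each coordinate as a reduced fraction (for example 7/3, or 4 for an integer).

A = (15, 4)

1. A_x = 15  [[BA ⟂ BC ⇒ 10x+2y-158=0] ∩ [|A−(14, 9)|²=26]]
2. A_y = 4  [[BA ⟂ BC ⇒ 10x+2y-158=0] ∩ [|A−(14, 9)|²=26]]
   so A = (15, 4)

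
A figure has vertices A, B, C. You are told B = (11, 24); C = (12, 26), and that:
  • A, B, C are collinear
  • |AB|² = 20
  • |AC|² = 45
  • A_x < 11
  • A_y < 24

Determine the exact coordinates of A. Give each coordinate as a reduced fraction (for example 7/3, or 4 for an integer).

1. A_x = 9  [[A, B, C are collinear ⇒ -2x+1y-2=0] ∩ [|A−(11, 24)|²=20]]
2. A_y = 20  [[A, B, C are collinear ⇒ -2x+1y-2=0] ∩ [|A−(11, 24)|²=20]]
   so A = (9, 20)

A = (9, 20)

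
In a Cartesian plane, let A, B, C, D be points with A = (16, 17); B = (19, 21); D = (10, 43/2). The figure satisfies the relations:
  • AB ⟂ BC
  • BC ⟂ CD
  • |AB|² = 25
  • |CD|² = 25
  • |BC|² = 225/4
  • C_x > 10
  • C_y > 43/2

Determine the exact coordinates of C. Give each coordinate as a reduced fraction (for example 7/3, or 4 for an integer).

1. C_x = 13  [[AB ⟂ BC ⇒ 3x+4y-141=0] ∩ [|C−(10, 43/2)|²=25]]
2. C_y = 51/2  [[AB ⟂ BC ⇒ 3x+4y-141=0] ∩ [|C−(10, 43/2)|²=25]]
   so C = (13, 51/2)

C = (13, 51/2)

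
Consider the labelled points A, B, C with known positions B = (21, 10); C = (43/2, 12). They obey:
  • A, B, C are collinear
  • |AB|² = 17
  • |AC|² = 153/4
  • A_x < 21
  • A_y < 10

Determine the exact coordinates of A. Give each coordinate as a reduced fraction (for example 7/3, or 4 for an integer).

1. A_x = 20  [[A, B, C are collinear ⇒ -2x+1/2y+37=0] ∩ [|A−(21, 10)|²=17]]
2. A_y = 6  [[A, B, C are collinear ⇒ -2x+1/2y+37=0] ∩ [|A−(21, 10)|²=17]]
   so A = (20, 6)

A = (20, 6)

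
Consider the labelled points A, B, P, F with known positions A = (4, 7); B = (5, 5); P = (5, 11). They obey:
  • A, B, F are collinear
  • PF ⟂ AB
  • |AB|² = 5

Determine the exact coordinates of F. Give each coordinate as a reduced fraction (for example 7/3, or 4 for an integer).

1. F_x = 13/5  [[A, B, F are collinear ⇒ 2x+1y-15=0] ∩ [PF ⟂ AB ⇒ 1x-2y+17=0]]
2. F_y = 49/5  [[A, B, F are collinear ⇒ 2x+1y-15=0] ∩ [PF ⟂ AB ⇒ 1x-2y+17=0]]
   so F = (13/5, 49/5)

F = (13/5, 49/5)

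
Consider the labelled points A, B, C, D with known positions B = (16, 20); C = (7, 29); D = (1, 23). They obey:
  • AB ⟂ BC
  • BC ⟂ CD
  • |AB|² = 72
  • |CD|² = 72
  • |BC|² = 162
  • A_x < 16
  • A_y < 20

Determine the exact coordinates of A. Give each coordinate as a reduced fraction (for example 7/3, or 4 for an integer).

1. A_x = 10  [[AB ⟂ BC ⇒ 9x-9y+36=0] ∩ [|A−(16, 20)|²=72]]
2. A_y = 14  [[AB ⟂ BC ⇒ 9x-9y+36=0] ∩ [|A−(16, 20)|²=72]]
   so A = (10, 14)

A = (10, 14)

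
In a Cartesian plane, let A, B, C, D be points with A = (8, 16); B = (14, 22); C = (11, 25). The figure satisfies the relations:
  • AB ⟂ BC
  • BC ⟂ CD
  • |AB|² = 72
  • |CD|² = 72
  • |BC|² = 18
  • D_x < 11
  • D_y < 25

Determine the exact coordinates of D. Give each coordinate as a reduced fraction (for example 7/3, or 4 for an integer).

1. D_x = 5  [[BC ⟂ CD ⇒ -3x+3y-42=0] ∩ [|D−(11, 25)|²=72]]
2. D_y = 19  [[BC ⟂ CD ⇒ -3x+3y-42=0] ∩ [|D−(11, 25)|²=72]]
   so D = (5, 19)

D = (5, 19)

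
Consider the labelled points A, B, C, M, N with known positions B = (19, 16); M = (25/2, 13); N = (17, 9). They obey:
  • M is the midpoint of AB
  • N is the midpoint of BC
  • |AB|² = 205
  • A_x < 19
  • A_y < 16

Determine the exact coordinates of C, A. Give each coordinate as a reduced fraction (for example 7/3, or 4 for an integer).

1. A_x = 6  [A = 2·M−B = 2·(25/2, 13)−(19, 16)]
2. A_y = 10  [A = 2·M−B = 2·(25/2, 13)−(19, 16)]
   so A = (6, 10)
3. C_x = 15  [C = 2·N−B = 2·(17, 9)−(19, 16)]
4. C_y = 2  [C = 2·N−B = 2·(17, 9)−(19, 16)]
   so C = (15, 2)

C = (15, 2)
A = (6, 10)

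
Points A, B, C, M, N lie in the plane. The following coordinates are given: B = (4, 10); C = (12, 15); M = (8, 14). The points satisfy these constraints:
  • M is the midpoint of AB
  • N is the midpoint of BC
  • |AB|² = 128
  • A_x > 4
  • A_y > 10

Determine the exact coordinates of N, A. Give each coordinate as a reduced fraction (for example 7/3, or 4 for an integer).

1. A_x = 12  [A = 2·M−B = 2·(8, 14)−(4, 10)]
2. A_y = 18  [A = 2·M−B = 2·(8, 14)−(4, 10)]
   so A = (12, 18)
3. N_x = 8  [2·N = B+C = (4, 10)+(12, 15)]
4. N_y = 25/2  [2·N = B+C = (4, 10)+(12, 15)]
   so N = (8, 25/2)

N = (8, 25/2)
A = (12, 18)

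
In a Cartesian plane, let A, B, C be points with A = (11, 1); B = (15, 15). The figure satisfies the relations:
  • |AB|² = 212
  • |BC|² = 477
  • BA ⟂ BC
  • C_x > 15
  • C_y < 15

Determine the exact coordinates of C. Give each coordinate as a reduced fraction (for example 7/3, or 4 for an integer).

1. C_x = 36  [[BA ⟂ BC ⇒ -4x-14y+270=0] ∩ [|C−(15, 15)|²=477]]
2. C_y = 9  [[BA ⟂ BC ⇒ -4x-14y+270=0] ∩ [|C−(15, 15)|²=477]]
   so C = (36, 9)

C = (36, 9)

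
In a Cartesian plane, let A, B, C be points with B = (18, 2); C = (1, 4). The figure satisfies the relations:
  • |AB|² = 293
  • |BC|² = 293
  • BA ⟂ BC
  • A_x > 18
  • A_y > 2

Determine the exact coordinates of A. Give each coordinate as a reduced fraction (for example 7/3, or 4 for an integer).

1. A_x = 20  [[BA ⟂ BC ⇒ -17x+2y+302=0] ∩ [|A−(18, 2)|²=293]]
2. A_y = 19  [[BA ⟂ BC ⇒ -17x+2y+302=0] ∩ [|A−(18, 2)|²=293]]
   so A = (20, 19)

A = (20, 19)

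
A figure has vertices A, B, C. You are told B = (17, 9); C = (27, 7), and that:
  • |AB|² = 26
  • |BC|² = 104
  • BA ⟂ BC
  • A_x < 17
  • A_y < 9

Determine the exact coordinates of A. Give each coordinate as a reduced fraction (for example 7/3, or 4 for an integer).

1. A_x = 16  [[BA ⟂ BC ⇒ 10x-2y-152=0] ∩ [|A−(17, 9)|²=26]]
2. A_y = 4  [[BA ⟂ BC ⇒ 10x-2y-152=0] ∩ [|A−(17, 9)|²=26]]
   so A = (16, 4)

A = (16, 4)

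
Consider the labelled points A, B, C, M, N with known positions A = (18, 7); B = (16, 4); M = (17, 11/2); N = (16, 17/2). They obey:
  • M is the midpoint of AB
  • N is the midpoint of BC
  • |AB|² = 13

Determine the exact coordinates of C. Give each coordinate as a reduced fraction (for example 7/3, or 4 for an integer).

1. C_x = 16  [C = 2·N−B = 2·(16, 17/2)−(16, 4)]
2. C_y = 13  [C = 2·N−B = 2·(16, 17/2)−(16, 4)]
   so C = (16, 13)

C = (16, 13)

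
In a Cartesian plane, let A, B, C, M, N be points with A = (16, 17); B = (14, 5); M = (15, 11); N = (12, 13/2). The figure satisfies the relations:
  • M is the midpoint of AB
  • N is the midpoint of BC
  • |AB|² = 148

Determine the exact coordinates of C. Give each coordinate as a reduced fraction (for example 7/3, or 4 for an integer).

1. C_x = 10  [C = 2·N−B = 2·(12, 13/2)−(14, 5)]
2. C_y = 8  [C = 2·N−B = 2·(12, 13/2)−(14, 5)]
   so C = (10, 8)

C = (10, 8)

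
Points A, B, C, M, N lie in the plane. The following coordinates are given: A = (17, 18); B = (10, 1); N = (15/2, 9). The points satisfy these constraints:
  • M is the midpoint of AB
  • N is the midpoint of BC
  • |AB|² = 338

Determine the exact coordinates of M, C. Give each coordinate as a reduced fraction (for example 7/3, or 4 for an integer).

1. M_x = 27/2  [2·M = A+B = (17, 18)+(10, 1)]
2. M_y = 19/2  [2·M = A+B = (17, 18)+(10, 1)]
   so M = (27/2, 19/2)
3. C_x = 5  [C = 2·N−B = 2·(15/2, 9)−(10, 1)]
4. C_y = 17  [C = 2·N−B = 2·(15/2, 9)−(10, 1)]
   so C = (5, 17)

M = (27/2, 19/2)
C = (5, 17)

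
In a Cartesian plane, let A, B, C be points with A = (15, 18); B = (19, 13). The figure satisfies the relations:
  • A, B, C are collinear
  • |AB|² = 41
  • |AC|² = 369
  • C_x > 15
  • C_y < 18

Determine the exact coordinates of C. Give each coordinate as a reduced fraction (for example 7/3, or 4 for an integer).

1. C_x = 27  [[A, B, C are collinear ⇒ 5x+4y-147=0] ∩ [|C−(15, 18)|²=369]]
2. C_y = 3  [[A, B, C are collinear ⇒ 5x+4y-147=0] ∩ [|C−(15, 18)|²=369]]
   so C = (27, 3)

C = (27, 3)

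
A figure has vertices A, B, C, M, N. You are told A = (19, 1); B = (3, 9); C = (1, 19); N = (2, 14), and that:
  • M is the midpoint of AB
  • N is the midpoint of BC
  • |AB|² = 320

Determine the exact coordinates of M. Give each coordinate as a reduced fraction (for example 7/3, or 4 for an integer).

1. M_x = 11  [2·M = A+B = (19, 1)+(3, 9)]
2. M_y = 5  [2·M = A+B = (19, 1)+(3, 9)]
   so M = (11, 5)

M = (11, 5)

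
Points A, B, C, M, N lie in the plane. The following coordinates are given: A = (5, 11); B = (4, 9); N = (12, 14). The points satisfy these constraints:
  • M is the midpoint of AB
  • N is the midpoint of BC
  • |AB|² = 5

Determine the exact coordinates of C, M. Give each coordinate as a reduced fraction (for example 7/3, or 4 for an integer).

1. M_x = 9/2  [2·M = A+B = (5, 11)+(4, 9)]
2. M_y = 10  [2·M = A+B = (5, 11)+(4, 9)]
   so M = (9/2, 10)
3. C_x = 20  [C = 2·N−B = 2·(12, 14)−(4, 9)]
4. C_y = 19  [C = 2·N−B = 2·(12, 14)−(4, 9)]
   so C = (20, 19)

C = (20, 19)
M = (9/2, 10)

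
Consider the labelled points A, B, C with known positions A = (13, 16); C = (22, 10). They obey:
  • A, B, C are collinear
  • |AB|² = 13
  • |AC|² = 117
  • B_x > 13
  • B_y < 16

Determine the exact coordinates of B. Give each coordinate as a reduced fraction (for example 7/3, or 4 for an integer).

1. B_x = 16  [[A, B, C are collinear ⇒ -6x-9y+222=0] ∩ [|B−(13, 16)|²=13]]
2. B_y = 14  [[A, B, C are collinear ⇒ -6x-9y+222=0] ∩ [|B−(13, 16)|²=13]]
   so B = (16, 14)

B = (16, 14)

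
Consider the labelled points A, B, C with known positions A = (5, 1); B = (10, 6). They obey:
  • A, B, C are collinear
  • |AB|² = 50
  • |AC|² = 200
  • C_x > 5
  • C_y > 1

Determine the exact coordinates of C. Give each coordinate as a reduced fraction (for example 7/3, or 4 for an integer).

C = (15, 11)

1. C_x = 15  [[A, B, C are collinear ⇒ -5x+5y+20=0] ∩ [|C−(5, 1)|²=200]]
2. C_y = 11  [[A, B, C are collinear ⇒ -5x+5y+20=0] ∩ [|C−(5, 1)|²=200]]
   so C = (15, 11)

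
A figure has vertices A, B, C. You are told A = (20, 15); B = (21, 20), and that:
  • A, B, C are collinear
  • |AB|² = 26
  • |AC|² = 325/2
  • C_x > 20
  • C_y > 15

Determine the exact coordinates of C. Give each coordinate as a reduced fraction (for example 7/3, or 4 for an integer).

C = (45/2, 55/2)

1. C_x = 45/2  [[A, B, C are collinear ⇒ -5x+1y+85=0] ∩ [|C−(20, 15)|²=325/2]]
2. C_y = 55/2  [[A, B, C are collinear ⇒ -5x+1y+85=0] ∩ [|C−(20, 15)|²=325/2]]
   so C = (45/2, 55/2)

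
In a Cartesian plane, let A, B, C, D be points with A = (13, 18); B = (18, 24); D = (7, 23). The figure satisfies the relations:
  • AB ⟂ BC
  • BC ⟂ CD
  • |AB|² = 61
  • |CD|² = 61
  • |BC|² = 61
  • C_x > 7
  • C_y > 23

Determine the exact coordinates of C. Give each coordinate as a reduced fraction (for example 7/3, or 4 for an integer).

1. C_x = 12  [[AB ⟂ BC ⇒ 5x+6y-234=0] ∩ [|C−(7, 23)|²=61]]
2. C_y = 29  [[AB ⟂ BC ⇒ 5x+6y-234=0] ∩ [|C−(7, 23)|²=61]]
   so C = (12, 29)

C = (12, 29)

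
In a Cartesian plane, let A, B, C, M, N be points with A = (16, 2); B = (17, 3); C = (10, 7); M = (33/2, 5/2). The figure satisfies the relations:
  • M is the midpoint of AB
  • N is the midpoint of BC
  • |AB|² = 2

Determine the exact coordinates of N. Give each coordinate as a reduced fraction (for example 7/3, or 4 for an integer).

N = (27/2, 5)

1. N_x = 27/2  [2·N = B+C = (17, 3)+(10, 7)]
2. N_y = 5  [2·N = B+C = (17, 3)+(10, 7)]
   so N = (27/2, 5)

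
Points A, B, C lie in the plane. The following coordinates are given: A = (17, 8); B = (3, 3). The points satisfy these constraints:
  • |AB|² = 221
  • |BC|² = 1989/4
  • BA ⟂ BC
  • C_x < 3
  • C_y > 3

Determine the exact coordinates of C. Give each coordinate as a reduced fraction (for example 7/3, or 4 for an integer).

1. C_x = -9/2  [[BA ⟂ BC ⇒ 14x+5y-57=0] ∩ [|C−(3, 3)|²=1989/4]]
2. C_y = 24  [[BA ⟂ BC ⇒ 14x+5y-57=0] ∩ [|C−(3, 3)|²=1989/4]]
   so C = (-9/2, 24)

C = (-9/2, 24)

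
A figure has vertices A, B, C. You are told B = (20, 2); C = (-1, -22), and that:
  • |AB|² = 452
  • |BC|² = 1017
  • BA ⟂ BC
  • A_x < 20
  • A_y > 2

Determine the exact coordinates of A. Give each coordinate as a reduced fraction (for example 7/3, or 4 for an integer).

A = (4, 16)

1. A_x = 4  [[BA ⟂ BC ⇒ -21x-24y+468=0] ∩ [|A−(20, 2)|²=452]]
2. A_y = 16  [[BA ⟂ BC ⇒ -21x-24y+468=0] ∩ [|A−(20, 2)|²=452]]
   so A = (4, 16)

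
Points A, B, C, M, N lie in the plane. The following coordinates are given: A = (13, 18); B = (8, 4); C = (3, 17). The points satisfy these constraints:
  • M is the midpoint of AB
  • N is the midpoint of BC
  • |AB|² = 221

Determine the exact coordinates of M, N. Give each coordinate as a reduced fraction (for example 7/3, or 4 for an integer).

1. M_x = 21/2  [2·M = A+B = (13, 18)+(8, 4)]
2. M_y = 11  [2·M = A+B = (13, 18)+(8, 4)]
   so M = (21/2, 11)
3. N_x = 11/2  [2·N = B+C = (8, 4)+(3, 17)]
4. N_y = 21/2  [2·N = B+C = (8, 4)+(3, 17)]
   so N = (11/2, 21/2)

M = (21/2, 11)
N = (11/2, 21/2)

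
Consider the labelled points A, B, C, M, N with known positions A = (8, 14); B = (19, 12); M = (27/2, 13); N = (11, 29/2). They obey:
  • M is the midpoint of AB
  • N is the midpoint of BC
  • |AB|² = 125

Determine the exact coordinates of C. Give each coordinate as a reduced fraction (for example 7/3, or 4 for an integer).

C = (3, 17)

1. C_x = 3  [C = 2·N−B = 2·(11, 29/2)−(19, 12)]
2. C_y = 17  [C = 2·N−B = 2·(11, 29/2)−(19, 12)]
   so C = (3, 17)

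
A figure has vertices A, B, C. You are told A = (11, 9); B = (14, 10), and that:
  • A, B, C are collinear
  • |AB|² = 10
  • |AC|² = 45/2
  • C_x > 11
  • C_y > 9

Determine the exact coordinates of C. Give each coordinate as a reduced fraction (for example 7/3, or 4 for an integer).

C = (31/2, 21/2)

1. C_x = 31/2  [[A, B, C are collinear ⇒ -1x+3y-16=0] ∩ [|C−(11, 9)|²=45/2]]
2. C_y = 21/2  [[A, B, C are collinear ⇒ -1x+3y-16=0] ∩ [|C−(11, 9)|²=45/2]]
   so C = (31/2, 21/2)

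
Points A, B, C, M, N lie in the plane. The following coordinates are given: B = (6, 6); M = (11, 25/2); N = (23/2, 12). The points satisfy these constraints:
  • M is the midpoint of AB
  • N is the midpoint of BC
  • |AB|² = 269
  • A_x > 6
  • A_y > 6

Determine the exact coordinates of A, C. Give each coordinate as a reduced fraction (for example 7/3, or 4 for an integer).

A = (16, 19)
C = (17, 18)

1. A_x = 16  [A = 2·M−B = 2·(11, 25/2)−(6, 6)]
2. A_y = 19  [A = 2·M−B = 2·(11, 25/2)−(6, 6)]
   so A = (16, 19)
3. C_x = 17  [C = 2·N−B = 2·(23/2, 12)−(6, 6)]
4. C_y = 18  [C = 2·N−B = 2·(23/2, 12)−(6, 6)]
   so C = (17, 18)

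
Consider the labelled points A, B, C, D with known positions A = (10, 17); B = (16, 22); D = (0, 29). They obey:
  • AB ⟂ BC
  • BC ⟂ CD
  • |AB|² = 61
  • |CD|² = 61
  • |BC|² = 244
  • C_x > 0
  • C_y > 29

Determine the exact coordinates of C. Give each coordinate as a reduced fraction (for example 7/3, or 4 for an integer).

C = (6, 34)

1. C_x = 6  [[AB ⟂ BC ⇒ 6x+5y-206=0] ∩ [|C−(0, 29)|²=61]]
2. C_y = 34  [[AB ⟂ BC ⇒ 6x+5y-206=0] ∩ [|C−(0, 29)|²=61]]
   so C = (6, 34)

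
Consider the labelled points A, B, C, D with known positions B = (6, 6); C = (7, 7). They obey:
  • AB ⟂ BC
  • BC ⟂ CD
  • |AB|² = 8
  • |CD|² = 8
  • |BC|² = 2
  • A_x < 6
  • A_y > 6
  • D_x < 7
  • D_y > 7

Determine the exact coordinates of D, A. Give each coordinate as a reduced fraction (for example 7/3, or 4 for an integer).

1. D_x = 5  [[BC ⟂ CD ⇒ 1x+1y-14=0] ∩ [|D−(7, 7)|²=8]]
2. D_y = 9  [[BC ⟂ CD ⇒ 1x+1y-14=0] ∩ [|D−(7, 7)|²=8]]
   so D = (5, 9)
3. A_x = 4  [[AB ⟂ BC ⇒ -1x-1y+12=0] ∩ [|A−(6, 6)|²=8]]
4. A_y = 8  [[AB ⟂ BC ⇒ -1x-1y+12=0] ∩ [|A−(6, 6)|²=8]]
   so A = (4, 8)

D = (5, 9)
A = (4, 8)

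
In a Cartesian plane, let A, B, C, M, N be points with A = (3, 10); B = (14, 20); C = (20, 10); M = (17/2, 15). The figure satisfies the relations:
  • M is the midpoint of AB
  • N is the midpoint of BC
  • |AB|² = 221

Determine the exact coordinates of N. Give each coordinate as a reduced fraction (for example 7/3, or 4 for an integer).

N = (17, 15)

1. N_x = 17  [2·N = B+C = (14, 20)+(20, 10)]
2. N_y = 15  [2·N = B+C = (14, 20)+(20, 10)]
   so N = (17, 15)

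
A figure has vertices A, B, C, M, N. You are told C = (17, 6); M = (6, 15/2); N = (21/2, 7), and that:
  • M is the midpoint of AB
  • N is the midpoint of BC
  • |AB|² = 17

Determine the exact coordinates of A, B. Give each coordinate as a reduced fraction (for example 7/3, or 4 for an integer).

A = (8, 7)
B = (4, 8)

1. B_x = 4  [B = 2·N−C = 2·(21/2, 7)−(17, 6)]
2. B_y = 8  [B = 2·N−C = 2·(21/2, 7)−(17, 6)]
   so B = (4, 8)
3. A_x = 8  [A = 2·M−B = 2·(6, 15/2)−(4, 8)]
4. A_y = 7  [A = 2·M−B = 2·(6, 15/2)−(4, 8)]
   so A = (8, 7)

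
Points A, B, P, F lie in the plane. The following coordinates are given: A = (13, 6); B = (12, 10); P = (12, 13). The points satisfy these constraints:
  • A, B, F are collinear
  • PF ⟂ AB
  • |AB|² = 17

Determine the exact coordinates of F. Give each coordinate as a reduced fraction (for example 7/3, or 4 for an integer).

F = (192/17, 218/17)

1. F_x = 192/17  [[A, B, F are collinear ⇒ -4x-1y+58=0] ∩ [PF ⟂ AB ⇒ -1x+4y-40=0]]
2. F_y = 218/17  [[A, B, F are collinear ⇒ -4x-1y+58=0] ∩ [PF ⟂ AB ⇒ -1x+4y-40=0]]
   so F = (192/17, 218/17)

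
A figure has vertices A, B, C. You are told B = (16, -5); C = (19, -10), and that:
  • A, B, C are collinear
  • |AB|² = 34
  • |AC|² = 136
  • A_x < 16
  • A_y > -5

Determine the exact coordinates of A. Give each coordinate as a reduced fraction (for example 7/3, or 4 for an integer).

1. A_x = 13  [[A, B, C are collinear ⇒ 5x+3y-65=0] ∩ [|A−(16, -5)|²=34]]
2. A_y = 0  [[A, B, C are collinear ⇒ 5x+3y-65=0] ∩ [|A−(16, -5)|²=34]]
   so A = (13, 0)

A = (13, 0)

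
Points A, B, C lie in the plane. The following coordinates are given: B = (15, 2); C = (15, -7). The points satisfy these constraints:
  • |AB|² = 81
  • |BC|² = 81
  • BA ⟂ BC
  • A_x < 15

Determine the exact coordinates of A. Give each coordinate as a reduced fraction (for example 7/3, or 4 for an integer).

1. A_x = 6  [[BA ⟂ BC ⇒ -9y+18=0] ∩ [|A−(15, 2)|²=81]]
2. A_y = 2  [[BA ⟂ BC ⇒ -9y+18=0] ∩ [|A−(15, 2)|²=81]]
   so A = (6, 2)

A = (6, 2)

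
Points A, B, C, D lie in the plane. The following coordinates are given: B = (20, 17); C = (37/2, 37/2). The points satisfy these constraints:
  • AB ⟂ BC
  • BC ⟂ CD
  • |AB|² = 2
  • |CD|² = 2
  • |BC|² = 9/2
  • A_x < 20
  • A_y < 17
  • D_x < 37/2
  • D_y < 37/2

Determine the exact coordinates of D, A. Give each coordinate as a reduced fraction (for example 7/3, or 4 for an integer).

1. D_x = 35/2  [[BC ⟂ CD ⇒ -3/2x+3/2y=0] ∩ [|D−(37/2, 37/2)|²=2]]
2. D_y = 35/2  [[BC ⟂ CD ⇒ -3/2x+3/2y=0] ∩ [|D−(37/2, 37/2)|²=2]]
   so D = (35/2, 35/2)
3. A_x = 19  [[AB ⟂ BC ⇒ 3/2x-3/2y-9/2=0] ∩ [|A−(20, 17)|²=2]]
4. A_y = 16  [[AB ⟂ BC ⇒ 3/2x-3/2y-9/2=0] ∩ [|A−(20, 17)|²=2]]
   so A = (19, 16)

D = (35/2, 35/2)
A = (19, 16)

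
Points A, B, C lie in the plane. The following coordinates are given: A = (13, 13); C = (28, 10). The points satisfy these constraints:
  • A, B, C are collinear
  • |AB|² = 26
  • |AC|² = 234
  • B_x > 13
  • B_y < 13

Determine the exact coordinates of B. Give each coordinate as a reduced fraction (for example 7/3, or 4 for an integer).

1. B_x = 18  [[A, B, C are collinear ⇒ -3x-15y+234=0] ∩ [|B−(13, 13)|²=26]]
2. B_y = 12  [[A, B, C are collinear ⇒ -3x-15y+234=0] ∩ [|B−(13, 13)|²=26]]
   so B = (18, 12)

B = (18, 12)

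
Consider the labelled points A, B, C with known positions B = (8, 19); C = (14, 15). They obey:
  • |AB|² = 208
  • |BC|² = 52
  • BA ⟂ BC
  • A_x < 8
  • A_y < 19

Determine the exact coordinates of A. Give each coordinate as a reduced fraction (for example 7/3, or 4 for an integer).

A = (0, 7)

1. A_x = 0  [[BA ⟂ BC ⇒ 6x-4y+28=0] ∩ [|A−(8, 19)|²=208]]
2. A_y = 7  [[BA ⟂ BC ⇒ 6x-4y+28=0] ∩ [|A−(8, 19)|²=208]]
   so A = (0, 7)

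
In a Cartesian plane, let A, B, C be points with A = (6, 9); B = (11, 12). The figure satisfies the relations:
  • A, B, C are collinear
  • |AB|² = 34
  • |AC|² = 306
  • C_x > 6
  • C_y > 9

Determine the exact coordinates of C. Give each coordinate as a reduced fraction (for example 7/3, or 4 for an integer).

1. C_x = 21  [[A, B, C are collinear ⇒ -3x+5y-27=0] ∩ [|C−(6, 9)|²=306]]
2. C_y = 18  [[A, B, C are collinear ⇒ -3x+5y-27=0] ∩ [|C−(6, 9)|²=306]]
   so C = (21, 18)

C = (21, 18)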